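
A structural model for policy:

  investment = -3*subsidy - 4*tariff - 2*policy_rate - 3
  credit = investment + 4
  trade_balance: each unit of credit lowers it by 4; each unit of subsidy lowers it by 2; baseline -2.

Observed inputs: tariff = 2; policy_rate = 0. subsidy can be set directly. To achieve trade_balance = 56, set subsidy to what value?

Substituting into the investment equation gives investment = -3*subsidy - 11.
Substituting into the credit equation gives credit = -3*subsidy - 7.
Substituting into the trade_balance equation gives trade_balance = 10*subsidy + 26.
Solve 10*subsidy + 26 = 56: subsidy = (56 - 26) / 10 = 3.

subsidy = 3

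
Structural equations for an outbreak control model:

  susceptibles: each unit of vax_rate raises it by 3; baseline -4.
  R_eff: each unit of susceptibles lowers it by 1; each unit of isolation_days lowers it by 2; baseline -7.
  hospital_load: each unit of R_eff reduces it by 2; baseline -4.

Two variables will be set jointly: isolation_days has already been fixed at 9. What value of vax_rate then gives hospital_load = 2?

With isolation_days held at 9:
Substituting into the R_eff equation gives R_eff = -3*vax_rate - 21.
So hospital_load = 6*vax_rate + 38.
Solve 6*vax_rate + 38 = 2: vax_rate = (2 - 38) / 6 = -6.

vax_rate = -6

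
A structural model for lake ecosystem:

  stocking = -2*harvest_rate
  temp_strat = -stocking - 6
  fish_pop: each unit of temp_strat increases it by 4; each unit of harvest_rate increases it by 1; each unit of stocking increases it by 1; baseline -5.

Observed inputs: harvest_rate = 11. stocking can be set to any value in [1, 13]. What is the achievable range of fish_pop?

Intervening on stocking fixes its value directly, overriding its dependence on harvest_rate.
Substituting into the fish_pop equation gives fish_pop = -3*stocking - 18.
Linear in stocking, so extremes are at the endpoints: stocking = 1 gives fish_pop = -21; stocking = 13 gives fish_pop = -57.

-57 to -21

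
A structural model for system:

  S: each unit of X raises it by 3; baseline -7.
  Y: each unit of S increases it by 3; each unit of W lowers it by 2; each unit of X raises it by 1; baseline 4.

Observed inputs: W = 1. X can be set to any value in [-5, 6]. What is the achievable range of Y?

-69 to 41

Substituting into the Y equation gives Y = 10*X - 19.
Linear in X, so extremes are at the endpoints: X = -5 gives Y = -69; X = 6 gives Y = 41.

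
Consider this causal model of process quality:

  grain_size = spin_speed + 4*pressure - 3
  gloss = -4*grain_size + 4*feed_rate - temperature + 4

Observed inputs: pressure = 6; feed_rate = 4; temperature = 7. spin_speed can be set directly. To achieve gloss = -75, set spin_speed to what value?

spin_speed = 1

Substituting into the grain_size equation gives grain_size = spin_speed + 21.
gloss becomes -4*spin_speed - 71.
Solve -4*spin_speed - 71 = -75: spin_speed = (-75 + 71) / -4 = 1.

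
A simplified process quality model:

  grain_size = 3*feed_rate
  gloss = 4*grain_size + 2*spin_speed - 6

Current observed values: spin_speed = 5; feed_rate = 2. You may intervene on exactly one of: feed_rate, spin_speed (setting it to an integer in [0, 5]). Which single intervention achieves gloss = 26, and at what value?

set spin_speed = 4

Intervening on feed_rate: gloss = 12*feed_rate + 4. Reaching 26 requires feed_rate = 11/6, not an integer.
Intervening on spin_speed: with other inputs at their observed values, gloss = 2*spin_speed + 18. Solving for 26 gives spin_speed = 4, within [0, 5].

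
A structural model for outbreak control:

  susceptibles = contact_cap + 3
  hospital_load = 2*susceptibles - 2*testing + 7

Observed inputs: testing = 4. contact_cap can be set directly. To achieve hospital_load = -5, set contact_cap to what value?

Substituting into the hospital_load equation gives hospital_load = 2*contact_cap + 5.
Solve 2*contact_cap + 5 = -5: contact_cap = (-5 - 5) / 2 = -5.

contact_cap = -5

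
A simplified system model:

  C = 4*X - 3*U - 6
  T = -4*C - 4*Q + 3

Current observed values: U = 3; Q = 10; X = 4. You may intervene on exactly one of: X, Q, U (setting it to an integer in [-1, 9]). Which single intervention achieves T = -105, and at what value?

set X = 8

Intervening on X: with other inputs at their observed values, T = -16*X + 23. Solving for -105 gives X = 8, within [-1, 9].
Intervening on Q: T = -4*Q - 1. Reaching -105 requires Q = 26, outside [-1, 9].
Intervening on U: T = 12*U - 77. Reaching -105 requires U = -7/3, not an integer.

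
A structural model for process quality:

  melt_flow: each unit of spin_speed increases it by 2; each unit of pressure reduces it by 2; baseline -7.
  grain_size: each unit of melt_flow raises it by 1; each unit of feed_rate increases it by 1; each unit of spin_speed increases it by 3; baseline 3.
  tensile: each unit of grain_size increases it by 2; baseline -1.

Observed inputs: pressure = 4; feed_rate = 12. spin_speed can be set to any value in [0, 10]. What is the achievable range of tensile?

-1 to 99

Substituting into the melt_flow equation gives melt_flow = 2*spin_speed - 15.
Substituting into the grain_size equation gives grain_size = 5*spin_speed.
Substituting into the tensile equation gives tensile = 10*spin_speed - 1.
Linear in spin_speed, so extremes are at the endpoints: spin_speed = 0 gives tensile = -1; spin_speed = 10 gives tensile = 99.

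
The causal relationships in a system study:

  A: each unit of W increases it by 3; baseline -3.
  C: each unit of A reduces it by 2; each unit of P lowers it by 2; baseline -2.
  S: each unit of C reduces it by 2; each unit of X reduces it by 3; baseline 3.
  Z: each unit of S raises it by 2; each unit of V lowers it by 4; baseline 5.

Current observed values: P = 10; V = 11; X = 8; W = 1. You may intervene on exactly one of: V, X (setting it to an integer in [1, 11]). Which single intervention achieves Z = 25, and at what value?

Intervening on V: Z = -4*V + 51. Reaching 25 requires V = 13/2, not an integer.
Intervening on X: with other inputs at their observed values, Z = -6*X + 55. Solving for 25 gives X = 5, within [1, 11].

set X = 5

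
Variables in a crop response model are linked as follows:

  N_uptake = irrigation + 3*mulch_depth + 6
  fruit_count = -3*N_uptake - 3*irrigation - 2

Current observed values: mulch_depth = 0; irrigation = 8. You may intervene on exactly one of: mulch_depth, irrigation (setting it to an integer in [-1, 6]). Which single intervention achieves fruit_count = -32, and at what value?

Intervening on mulch_depth: fruit_count = -9*mulch_depth - 68. Reaching -32 requires mulch_depth = -4, outside [-1, 6].
Intervening on irrigation: with other inputs at their observed values, fruit_count = -6*irrigation - 20. Solving for -32 gives irrigation = 2, within [-1, 6].

set irrigation = 2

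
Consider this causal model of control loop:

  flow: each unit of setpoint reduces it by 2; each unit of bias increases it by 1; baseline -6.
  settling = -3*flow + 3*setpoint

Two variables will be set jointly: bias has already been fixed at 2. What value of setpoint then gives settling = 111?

setpoint = 11

With bias held at 2:
Substituting into the flow equation gives flow = -2*setpoint - 4.
settling becomes 9*setpoint + 12.
Solve 9*setpoint + 12 = 111: setpoint = (111 - 12) / 9 = 11.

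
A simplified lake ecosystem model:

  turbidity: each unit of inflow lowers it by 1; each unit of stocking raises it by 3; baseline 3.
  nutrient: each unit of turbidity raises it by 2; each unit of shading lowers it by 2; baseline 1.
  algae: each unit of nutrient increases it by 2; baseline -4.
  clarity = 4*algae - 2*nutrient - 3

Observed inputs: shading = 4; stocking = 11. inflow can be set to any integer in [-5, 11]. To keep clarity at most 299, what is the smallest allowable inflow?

Substituting into the turbidity equation gives turbidity = -inflow + 36.
Substituting into the nutrient equation gives nutrient = -2*inflow + 65.
Substituting into the algae equation gives algae = -4*inflow + 126.
This gives clarity = -12*inflow + 371.
Require -12*inflow + 371 ≤ 299, so inflow ≥ 6.
The smallest integer in [-5, 11] satisfying this is 6.

inflow = 6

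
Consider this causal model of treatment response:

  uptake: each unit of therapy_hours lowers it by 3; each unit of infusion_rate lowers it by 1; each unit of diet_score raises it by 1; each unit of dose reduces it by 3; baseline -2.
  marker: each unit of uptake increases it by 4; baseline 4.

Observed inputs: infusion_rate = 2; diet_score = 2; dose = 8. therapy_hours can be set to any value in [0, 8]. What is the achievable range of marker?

Substituting into the uptake equation gives uptake = -3*therapy_hours - 26.
Substituting into the marker equation gives marker = -12*therapy_hours - 100.
Linear in therapy_hours, so extremes are at the endpoints: therapy_hours = 0 gives marker = -100; therapy_hours = 8 gives marker = -196.

-196 to -100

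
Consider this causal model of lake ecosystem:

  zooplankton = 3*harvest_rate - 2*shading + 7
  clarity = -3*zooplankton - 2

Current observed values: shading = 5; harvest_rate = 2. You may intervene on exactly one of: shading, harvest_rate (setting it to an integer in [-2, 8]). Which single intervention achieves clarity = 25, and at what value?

Intervening on shading: clarity = 6*shading - 41. Reaching 25 requires shading = 11, outside [-2, 8].
Intervening on harvest_rate: with other inputs at their observed values, clarity = -9*harvest_rate + 7. Solving for 25 gives harvest_rate = -2, within [-2, 8].

set harvest_rate = -2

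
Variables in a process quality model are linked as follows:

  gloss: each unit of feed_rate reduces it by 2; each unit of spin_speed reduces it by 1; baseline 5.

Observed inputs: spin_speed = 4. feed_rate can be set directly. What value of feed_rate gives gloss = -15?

Substituting into the gloss equation gives gloss = -2*feed_rate + 1.
Solve -2*feed_rate + 1 = -15: feed_rate = (-15 - 1) / -2 = 8.

feed_rate = 8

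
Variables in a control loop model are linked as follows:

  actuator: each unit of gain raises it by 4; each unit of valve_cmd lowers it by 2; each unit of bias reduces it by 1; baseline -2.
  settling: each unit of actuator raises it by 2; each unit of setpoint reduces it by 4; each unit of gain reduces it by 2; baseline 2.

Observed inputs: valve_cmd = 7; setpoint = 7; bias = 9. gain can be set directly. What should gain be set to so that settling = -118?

Substituting into the actuator equation gives actuator = 4*gain - 25.
Substituting into the settling equation gives settling = 6*gain - 76.
Solve 6*gain - 76 = -118: gain = (-118 + 76) / 6 = -7.

gain = -7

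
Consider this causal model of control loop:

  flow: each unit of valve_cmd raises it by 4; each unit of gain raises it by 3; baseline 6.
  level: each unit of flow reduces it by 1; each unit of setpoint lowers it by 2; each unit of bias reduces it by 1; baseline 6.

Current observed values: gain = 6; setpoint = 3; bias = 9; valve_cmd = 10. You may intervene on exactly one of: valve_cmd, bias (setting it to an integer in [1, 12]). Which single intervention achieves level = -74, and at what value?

set bias = 10

Intervening on valve_cmd: level = -4*valve_cmd - 33. Reaching -74 requires valve_cmd = 41/4, not an integer.
Intervening on bias: with other inputs at their observed values, level = -bias - 64. Solving for -74 gives bias = 10, within [1, 12].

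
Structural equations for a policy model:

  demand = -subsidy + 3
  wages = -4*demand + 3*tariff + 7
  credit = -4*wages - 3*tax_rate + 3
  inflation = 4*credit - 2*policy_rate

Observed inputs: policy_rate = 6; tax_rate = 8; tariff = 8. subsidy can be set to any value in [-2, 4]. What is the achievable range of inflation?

Substituting into the wages equation gives wages = 4*subsidy + 19.
Substituting into the credit equation gives credit = -16*subsidy - 97.
Substituting into the inflation equation gives inflation = -64*subsidy - 400.
Linear in subsidy, so extremes are at the endpoints: subsidy = -2 gives inflation = -272; subsidy = 4 gives inflation = -656.

-656 to -272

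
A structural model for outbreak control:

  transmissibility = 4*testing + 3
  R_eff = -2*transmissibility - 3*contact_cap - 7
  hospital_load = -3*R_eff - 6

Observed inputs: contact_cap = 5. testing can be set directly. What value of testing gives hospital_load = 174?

Substituting into the R_eff equation gives R_eff = -8*testing - 28.
hospital_load becomes 24*testing + 78.
Solve 24*testing + 78 = 174: testing = (174 - 78) / 24 = 4.

testing = 4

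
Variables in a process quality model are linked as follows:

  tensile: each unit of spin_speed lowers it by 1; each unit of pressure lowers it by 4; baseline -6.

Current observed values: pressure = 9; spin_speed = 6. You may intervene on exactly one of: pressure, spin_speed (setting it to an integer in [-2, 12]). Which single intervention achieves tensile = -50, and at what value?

Intervening on pressure: tensile = -4*pressure - 12. Reaching -50 requires pressure = 19/2, not an integer.
Intervening on spin_speed: with other inputs at their observed values, tensile = -spin_speed - 42. Solving for -50 gives spin_speed = 8, within [-2, 12].

set spin_speed = 8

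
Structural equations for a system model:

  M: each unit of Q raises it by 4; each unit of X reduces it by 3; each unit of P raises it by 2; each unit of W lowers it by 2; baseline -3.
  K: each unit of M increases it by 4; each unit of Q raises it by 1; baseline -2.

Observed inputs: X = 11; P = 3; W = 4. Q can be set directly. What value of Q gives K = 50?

Q = 12

Substituting into the M equation gives M = 4*Q - 38.
Substituting into the K equation gives K = 17*Q - 154.
Solve 17*Q - 154 = 50: Q = (50 + 154) / 17 = 12.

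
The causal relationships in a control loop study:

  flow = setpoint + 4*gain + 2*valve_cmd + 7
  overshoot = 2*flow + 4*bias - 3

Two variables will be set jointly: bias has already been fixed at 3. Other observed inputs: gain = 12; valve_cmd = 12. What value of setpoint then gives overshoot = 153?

With bias held at 3:
Substituting into the flow equation gives flow = setpoint + 79.
Substituting into the overshoot equation gives overshoot = 2*setpoint + 167.
Solve 2*setpoint + 167 = 153: setpoint = (153 - 167) / 2 = -7.

setpoint = -7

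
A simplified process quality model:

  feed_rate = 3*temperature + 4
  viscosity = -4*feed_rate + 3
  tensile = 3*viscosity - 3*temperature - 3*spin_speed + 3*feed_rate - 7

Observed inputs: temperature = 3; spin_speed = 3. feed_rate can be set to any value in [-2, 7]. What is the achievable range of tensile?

Intervening on feed_rate fixes its value directly, overriding its dependence on temperature.
Substituting into the tensile equation gives tensile = -9*feed_rate - 16.
Linear in feed_rate, so extremes are at the endpoints: feed_rate = -2 gives tensile = 2; feed_rate = 7 gives tensile = -79.

-79 to 2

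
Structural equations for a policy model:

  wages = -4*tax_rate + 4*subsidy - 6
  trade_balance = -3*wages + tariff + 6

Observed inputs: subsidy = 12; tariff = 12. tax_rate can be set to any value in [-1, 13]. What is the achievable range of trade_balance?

-120 to 48

Substituting into the wages equation gives wages = -4*tax_rate + 42.
Substituting into the trade_balance equation gives trade_balance = 12*tax_rate - 108.
Linear in tax_rate, so extremes are at the endpoints: tax_rate = -1 gives trade_balance = -120; tax_rate = 13 gives trade_balance = 48.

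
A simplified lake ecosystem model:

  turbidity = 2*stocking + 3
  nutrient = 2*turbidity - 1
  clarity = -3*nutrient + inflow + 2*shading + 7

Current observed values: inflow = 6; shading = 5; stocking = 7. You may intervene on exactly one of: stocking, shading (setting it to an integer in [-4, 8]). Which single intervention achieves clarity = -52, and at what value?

set stocking = 5

Intervening on stocking: with other inputs at their observed values, clarity = -12*stocking + 8. Solving for -52 gives stocking = 5, within [-4, 8].
Intervening on shading: clarity = 2*shading - 86. Reaching -52 requires shading = 17, outside [-4, 8].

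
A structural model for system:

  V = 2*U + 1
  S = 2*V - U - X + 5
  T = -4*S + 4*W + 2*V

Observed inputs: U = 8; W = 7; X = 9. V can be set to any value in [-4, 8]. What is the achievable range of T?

Intervening on V fixes its value directly, overriding its dependence on U.
Substituting into the S equation gives S = 2*V - 12.
Substituting into the T equation gives T = -6*V + 76.
Linear in V, so extremes are at the endpoints: V = -4 gives T = 100; V = 8 gives T = 28.

28 to 100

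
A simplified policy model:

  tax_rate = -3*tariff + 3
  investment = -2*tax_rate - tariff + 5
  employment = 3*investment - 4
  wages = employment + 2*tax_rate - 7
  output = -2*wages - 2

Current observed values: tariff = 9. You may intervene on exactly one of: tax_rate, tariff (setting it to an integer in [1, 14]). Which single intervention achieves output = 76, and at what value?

set tax_rate = 4

Intervening on tax_rate: with other inputs at their observed values, output = 8*tax_rate + 44. Solving for 76 gives tax_rate = 4, within [1, 14].
Intervening on tariff: output = -18*tariff + 14. Reaching 76 requires tariff = -31/9, not an integer.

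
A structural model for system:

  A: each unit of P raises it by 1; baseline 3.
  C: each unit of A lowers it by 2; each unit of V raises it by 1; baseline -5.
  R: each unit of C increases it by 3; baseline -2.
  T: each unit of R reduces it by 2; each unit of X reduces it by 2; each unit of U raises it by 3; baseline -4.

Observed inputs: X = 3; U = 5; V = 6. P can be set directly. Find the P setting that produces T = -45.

P = -7

Substituting into the C equation gives C = -2*P - 5.
Substituting into the R equation gives R = -6*P - 17.
This gives T = 12*P + 39.
Solve 12*P + 39 = -45: P = (-45 - 39) / 12 = -7.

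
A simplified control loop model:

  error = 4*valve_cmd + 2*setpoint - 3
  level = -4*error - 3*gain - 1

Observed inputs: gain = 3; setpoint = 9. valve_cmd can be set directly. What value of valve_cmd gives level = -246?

Substituting into the error equation gives error = 4*valve_cmd + 15.
This gives level = -16*valve_cmd - 70.
Solve -16*valve_cmd - 70 = -246: valve_cmd = (-246 + 70) / -16 = 11.

valve_cmd = 11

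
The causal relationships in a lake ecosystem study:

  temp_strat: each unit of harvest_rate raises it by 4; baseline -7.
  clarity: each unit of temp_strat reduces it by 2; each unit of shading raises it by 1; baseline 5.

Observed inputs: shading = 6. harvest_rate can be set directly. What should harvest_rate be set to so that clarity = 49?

Substituting into the clarity equation gives clarity = -8*harvest_rate + 25.
Solve -8*harvest_rate + 25 = 49: harvest_rate = (49 - 25) / -8 = -3.

harvest_rate = -3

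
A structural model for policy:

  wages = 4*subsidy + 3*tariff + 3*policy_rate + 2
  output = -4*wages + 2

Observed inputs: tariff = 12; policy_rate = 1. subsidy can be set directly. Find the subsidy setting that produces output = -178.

subsidy = 1

Substituting into the wages equation gives wages = 4*subsidy + 41.
Substituting into the output equation gives output = -16*subsidy - 162.
Solve -16*subsidy - 162 = -178: subsidy = (-178 + 162) / -16 = 1.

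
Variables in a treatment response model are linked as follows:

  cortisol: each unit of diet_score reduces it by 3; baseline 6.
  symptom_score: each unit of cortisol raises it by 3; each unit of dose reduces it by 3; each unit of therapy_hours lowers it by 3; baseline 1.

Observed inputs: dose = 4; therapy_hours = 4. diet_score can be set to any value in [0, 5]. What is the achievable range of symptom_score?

-50 to -5

Substituting into the symptom_score equation gives symptom_score = -9*diet_score - 5.
Linear in diet_score, so extremes are at the endpoints: diet_score = 0 gives symptom_score = -5; diet_score = 5 gives symptom_score = -50.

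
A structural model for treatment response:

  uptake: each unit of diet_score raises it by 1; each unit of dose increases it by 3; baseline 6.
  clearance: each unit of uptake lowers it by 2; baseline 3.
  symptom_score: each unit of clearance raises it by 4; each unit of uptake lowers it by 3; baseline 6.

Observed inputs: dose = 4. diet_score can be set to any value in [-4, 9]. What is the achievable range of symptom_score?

-279 to -136

Substituting into the uptake equation gives uptake = diet_score + 18.
Substituting into the clearance equation gives clearance = -2*diet_score - 33.
This gives symptom_score = -11*diet_score - 180.
Linear in diet_score, so extremes are at the endpoints: diet_score = -4 gives symptom_score = -136; diet_score = 9 gives symptom_score = -279.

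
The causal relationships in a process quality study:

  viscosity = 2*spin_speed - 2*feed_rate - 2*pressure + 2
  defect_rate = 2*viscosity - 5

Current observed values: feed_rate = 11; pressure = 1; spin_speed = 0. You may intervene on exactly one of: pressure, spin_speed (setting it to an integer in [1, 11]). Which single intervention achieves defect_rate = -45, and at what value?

Intervening on pressure: defect_rate = -4*pressure - 45. Reaching -45 requires pressure = 0, outside [1, 11].
Intervening on spin_speed: with other inputs at their observed values, defect_rate = 4*spin_speed - 49. Solving for -45 gives spin_speed = 1, within [1, 11].

set spin_speed = 1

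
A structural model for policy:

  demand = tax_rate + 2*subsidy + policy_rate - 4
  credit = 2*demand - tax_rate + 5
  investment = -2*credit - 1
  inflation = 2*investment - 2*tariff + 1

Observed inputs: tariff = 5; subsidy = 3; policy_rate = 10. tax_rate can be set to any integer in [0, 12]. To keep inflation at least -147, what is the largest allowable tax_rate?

tax_rate = 5

Substituting into the demand equation gives demand = tax_rate + 12.
Substituting into the credit equation gives credit = tax_rate + 29.
investment becomes -2*tax_rate - 59.
Substituting into the inflation equation gives inflation = -4*tax_rate - 127.
Require -4*tax_rate - 127 ≥ -147, so tax_rate ≤ 5.
The largest integer in [0, 12] satisfying this is 5.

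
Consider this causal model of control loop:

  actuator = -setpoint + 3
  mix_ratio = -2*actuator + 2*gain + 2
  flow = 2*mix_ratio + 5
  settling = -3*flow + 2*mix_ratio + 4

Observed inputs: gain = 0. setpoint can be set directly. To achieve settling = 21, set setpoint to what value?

Substituting into the mix_ratio equation gives mix_ratio = 2*setpoint - 4.
This gives flow = 4*setpoint - 3.
settling becomes -8*setpoint + 5.
Solve -8*setpoint + 5 = 21: setpoint = (21 - 5) / -8 = -2.

setpoint = -2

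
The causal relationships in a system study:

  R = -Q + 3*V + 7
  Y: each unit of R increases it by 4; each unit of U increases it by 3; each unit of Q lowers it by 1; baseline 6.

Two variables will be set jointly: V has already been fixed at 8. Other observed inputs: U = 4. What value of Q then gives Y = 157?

With V held at 8:
Substituting into the R equation gives R = -Q + 31.
Substituting into the Y equation gives Y = -5*Q + 142.
Solve -5*Q + 142 = 157: Q = (157 - 142) / -5 = -3.

Q = -3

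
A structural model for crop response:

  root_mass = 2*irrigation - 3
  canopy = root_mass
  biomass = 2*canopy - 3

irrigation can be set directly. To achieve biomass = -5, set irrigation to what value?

Substituting into the canopy equation gives canopy = 2*irrigation - 3.
This gives biomass = 4*irrigation - 9.
Solve 4*irrigation - 9 = -5: irrigation = (-5 + 9) / 4 = 1.

irrigation = 1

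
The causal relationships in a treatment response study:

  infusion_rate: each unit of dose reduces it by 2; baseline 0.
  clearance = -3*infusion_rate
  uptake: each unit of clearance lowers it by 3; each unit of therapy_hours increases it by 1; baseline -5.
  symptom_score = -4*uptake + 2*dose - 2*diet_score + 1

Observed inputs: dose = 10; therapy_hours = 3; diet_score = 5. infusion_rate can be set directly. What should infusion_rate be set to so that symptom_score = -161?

infusion_rate = 5

Intervening on infusion_rate fixes its value directly, overriding its dependence on dose.
Substituting into the uptake equation gives uptake = 9*infusion_rate - 2.
Substituting into the symptom_score equation gives symptom_score = -36*infusion_rate + 19.
Solve -36*infusion_rate + 19 = -161: infusion_rate = (-161 - 19) / -36 = 5.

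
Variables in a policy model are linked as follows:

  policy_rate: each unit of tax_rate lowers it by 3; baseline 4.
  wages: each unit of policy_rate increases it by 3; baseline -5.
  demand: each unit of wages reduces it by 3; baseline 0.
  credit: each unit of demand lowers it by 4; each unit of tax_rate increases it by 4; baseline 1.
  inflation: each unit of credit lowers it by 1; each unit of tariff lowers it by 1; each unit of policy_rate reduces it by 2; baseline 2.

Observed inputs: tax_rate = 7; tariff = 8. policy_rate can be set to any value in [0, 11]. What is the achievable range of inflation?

-393 to 25

Intervening on policy_rate fixes its value directly, overriding its dependence on tax_rate.
Substituting into the demand equation gives demand = -9*policy_rate + 15.
Substituting into the credit equation gives credit = 36*policy_rate - 31.
Substituting into the inflation equation gives inflation = -38*policy_rate + 25.
Linear in policy_rate, so extremes are at the endpoints: policy_rate = 0 gives inflation = 25; policy_rate = 11 gives inflation = -393.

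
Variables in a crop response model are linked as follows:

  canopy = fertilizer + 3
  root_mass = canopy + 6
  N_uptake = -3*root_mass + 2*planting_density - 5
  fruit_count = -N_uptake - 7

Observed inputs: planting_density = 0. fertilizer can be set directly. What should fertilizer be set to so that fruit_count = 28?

fertilizer = 1

Substituting into the root_mass equation gives root_mass = fertilizer + 9.
N_uptake becomes -3*fertilizer - 32.
Substituting into the fruit_count equation gives fruit_count = 3*fertilizer + 25.
Solve 3*fertilizer + 25 = 28: fertilizer = (28 - 25) / 3 = 1.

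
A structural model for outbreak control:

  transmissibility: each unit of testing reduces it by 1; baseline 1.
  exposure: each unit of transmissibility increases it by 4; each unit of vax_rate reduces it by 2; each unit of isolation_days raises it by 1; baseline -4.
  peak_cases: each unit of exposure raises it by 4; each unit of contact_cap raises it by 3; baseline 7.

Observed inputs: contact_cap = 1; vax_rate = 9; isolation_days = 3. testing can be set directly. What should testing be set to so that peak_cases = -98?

testing = 3

Substituting into the exposure equation gives exposure = -4*testing - 15.
peak_cases becomes -16*testing - 50.
Solve -16*testing - 50 = -98: testing = (-98 + 50) / -16 = 3.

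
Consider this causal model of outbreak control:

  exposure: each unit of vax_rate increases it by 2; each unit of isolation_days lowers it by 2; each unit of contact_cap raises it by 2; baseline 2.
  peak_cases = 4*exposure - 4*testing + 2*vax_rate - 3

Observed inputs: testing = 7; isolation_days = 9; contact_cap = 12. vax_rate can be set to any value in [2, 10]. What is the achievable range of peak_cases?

Substituting into the exposure equation gives exposure = 2*vax_rate + 8.
Substituting into the peak_cases equation gives peak_cases = 10*vax_rate + 1.
Linear in vax_rate, so extremes are at the endpoints: vax_rate = 2 gives peak_cases = 21; vax_rate = 10 gives peak_cases = 101.

21 to 101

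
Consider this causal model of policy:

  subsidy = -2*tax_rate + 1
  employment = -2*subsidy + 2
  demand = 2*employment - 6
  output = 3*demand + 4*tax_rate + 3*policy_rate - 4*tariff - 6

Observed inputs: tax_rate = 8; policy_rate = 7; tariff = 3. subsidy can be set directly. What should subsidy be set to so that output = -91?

Intervening on subsidy fixes its value directly, overriding its dependence on tax_rate.
Substituting into the demand equation gives demand = -4*subsidy - 2.
Substituting into the output equation gives output = -12*subsidy + 29.
Solve -12*subsidy + 29 = -91: subsidy = (-91 - 29) / -12 = 10.

subsidy = 10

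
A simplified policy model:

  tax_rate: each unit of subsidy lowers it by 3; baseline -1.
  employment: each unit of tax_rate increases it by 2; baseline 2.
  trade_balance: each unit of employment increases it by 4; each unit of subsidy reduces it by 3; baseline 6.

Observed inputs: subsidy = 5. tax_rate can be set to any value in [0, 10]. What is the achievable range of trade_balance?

-1 to 79

Intervening on tax_rate fixes its value directly, overriding its dependence on subsidy.
Substituting into the trade_balance equation gives trade_balance = 8*tax_rate - 1.
Linear in tax_rate, so extremes are at the endpoints: tax_rate = 0 gives trade_balance = -1; tax_rate = 10 gives trade_balance = 79.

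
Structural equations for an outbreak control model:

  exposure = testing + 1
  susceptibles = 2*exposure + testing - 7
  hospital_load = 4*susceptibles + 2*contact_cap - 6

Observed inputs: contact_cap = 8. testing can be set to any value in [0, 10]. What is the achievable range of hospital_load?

Substituting into the susceptibles equation gives susceptibles = 3*testing - 5.
So hospital_load = 12*testing - 10.
Linear in testing, so extremes are at the endpoints: testing = 0 gives hospital_load = -10; testing = 10 gives hospital_load = 110.

-10 to 110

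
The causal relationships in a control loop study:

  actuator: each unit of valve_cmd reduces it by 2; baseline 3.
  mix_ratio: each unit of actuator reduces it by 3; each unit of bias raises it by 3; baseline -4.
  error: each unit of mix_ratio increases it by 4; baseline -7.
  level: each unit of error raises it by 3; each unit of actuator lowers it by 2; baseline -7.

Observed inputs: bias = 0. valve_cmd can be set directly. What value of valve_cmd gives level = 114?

Substituting into the mix_ratio equation gives mix_ratio = 6*valve_cmd - 13.
So error = 24*valve_cmd - 59.
Substituting into the level equation gives level = 76*valve_cmd - 190.
Solve 76*valve_cmd - 190 = 114: valve_cmd = (114 + 190) / 76 = 4.

valve_cmd = 4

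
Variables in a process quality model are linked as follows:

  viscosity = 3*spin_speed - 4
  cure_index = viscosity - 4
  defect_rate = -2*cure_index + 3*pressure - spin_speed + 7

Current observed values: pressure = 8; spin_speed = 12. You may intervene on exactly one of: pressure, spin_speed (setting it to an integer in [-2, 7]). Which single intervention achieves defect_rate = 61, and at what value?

set spin_speed = -2

Intervening on pressure: defect_rate = 3*pressure - 61. Reaching 61 requires pressure = 122/3, not an integer.
Intervening on spin_speed: with other inputs at their observed values, defect_rate = -7*spin_speed + 47. Solving for 61 gives spin_speed = -2, within [-2, 7].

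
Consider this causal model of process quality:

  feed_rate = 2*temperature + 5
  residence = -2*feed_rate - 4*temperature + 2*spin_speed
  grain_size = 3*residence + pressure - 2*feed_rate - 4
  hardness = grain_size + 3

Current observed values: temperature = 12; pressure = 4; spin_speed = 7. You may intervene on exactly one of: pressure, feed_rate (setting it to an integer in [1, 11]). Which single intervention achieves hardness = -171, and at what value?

Intervening on pressure: hardness = pressure - 335. Reaching -171 requires pressure = 164, outside [1, 11].
Intervening on feed_rate: with other inputs at their observed values, hardness = -8*feed_rate - 99. Solving for -171 gives feed_rate = 9, within [1, 11].

set feed_rate = 9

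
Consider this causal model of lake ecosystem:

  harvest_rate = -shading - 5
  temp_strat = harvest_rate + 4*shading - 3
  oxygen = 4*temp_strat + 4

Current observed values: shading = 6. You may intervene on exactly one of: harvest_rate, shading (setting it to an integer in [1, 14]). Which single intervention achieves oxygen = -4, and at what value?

Intervening on harvest_rate: oxygen = 4*harvest_rate + 88. Reaching -4 requires harvest_rate = -23, outside [1, 14].
Intervening on shading: with other inputs at their observed values, oxygen = 12*shading - 28. Solving for -4 gives shading = 2, within [1, 14].

set shading = 2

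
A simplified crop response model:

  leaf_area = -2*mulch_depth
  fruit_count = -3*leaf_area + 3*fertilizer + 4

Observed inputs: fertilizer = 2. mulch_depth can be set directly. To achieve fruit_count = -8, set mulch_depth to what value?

Substituting into the fruit_count equation gives fruit_count = 6*mulch_depth + 10.
Solve 6*mulch_depth + 10 = -8: mulch_depth = (-8 - 10) / 6 = -3.

mulch_depth = -3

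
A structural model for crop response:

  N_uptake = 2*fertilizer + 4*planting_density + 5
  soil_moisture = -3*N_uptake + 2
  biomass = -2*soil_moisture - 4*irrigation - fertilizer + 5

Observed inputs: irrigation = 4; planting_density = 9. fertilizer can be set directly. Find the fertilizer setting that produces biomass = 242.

Substituting into the N_uptake equation gives N_uptake = 2*fertilizer + 41.
Substituting into the soil_moisture equation gives soil_moisture = -6*fertilizer - 121.
Substituting into the biomass equation gives biomass = 11*fertilizer + 231.
Solve 11*fertilizer + 231 = 242: fertilizer = (242 - 231) / 11 = 1.

fertilizer = 1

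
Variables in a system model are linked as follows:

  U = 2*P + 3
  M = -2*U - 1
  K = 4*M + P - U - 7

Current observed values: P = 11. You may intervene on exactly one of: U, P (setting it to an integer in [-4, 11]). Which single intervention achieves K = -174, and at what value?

set P = 8

Intervening on U: K = -9*U. Reaching -174 requires U = 58/3, not an integer.
Intervening on P: with other inputs at their observed values, K = -17*P - 38. Solving for -174 gives P = 8, within [-4, 11].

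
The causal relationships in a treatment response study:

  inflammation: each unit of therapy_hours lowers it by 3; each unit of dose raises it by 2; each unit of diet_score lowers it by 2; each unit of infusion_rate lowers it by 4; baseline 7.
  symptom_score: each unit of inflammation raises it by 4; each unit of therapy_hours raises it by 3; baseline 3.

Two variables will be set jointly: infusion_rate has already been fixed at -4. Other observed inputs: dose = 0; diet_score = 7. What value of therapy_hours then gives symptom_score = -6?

therapy_hours = 5

With infusion_rate held at -4:
Substituting into the inflammation equation gives inflammation = -3*therapy_hours + 9.
Substituting into the symptom_score equation gives symptom_score = -9*therapy_hours + 39.
Solve -9*therapy_hours + 39 = -6: therapy_hours = (-6 - 39) / -9 = 5.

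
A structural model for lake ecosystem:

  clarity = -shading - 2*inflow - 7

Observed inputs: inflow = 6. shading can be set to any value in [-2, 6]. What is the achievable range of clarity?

-25 to -17

Substituting into the clarity equation gives clarity = -shading - 19.
Linear in shading, so extremes are at the endpoints: shading = -2 gives clarity = -17; shading = 6 gives clarity = -25.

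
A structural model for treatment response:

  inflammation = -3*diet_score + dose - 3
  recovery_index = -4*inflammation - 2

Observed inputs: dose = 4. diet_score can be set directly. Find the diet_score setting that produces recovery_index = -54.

diet_score = -4

Substituting into the inflammation equation gives inflammation = -3*diet_score + 1.
Substituting into the recovery_index equation gives recovery_index = 12*diet_score - 6.
Solve 12*diet_score - 6 = -54: diet_score = (-54 + 6) / 12 = -4.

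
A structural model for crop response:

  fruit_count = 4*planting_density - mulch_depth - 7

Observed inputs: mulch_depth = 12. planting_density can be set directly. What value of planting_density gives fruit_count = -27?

planting_density = -2

Substituting into the fruit_count equation gives fruit_count = 4*planting_density - 19.
Solve 4*planting_density - 19 = -27: planting_density = (-27 + 19) / 4 = -2.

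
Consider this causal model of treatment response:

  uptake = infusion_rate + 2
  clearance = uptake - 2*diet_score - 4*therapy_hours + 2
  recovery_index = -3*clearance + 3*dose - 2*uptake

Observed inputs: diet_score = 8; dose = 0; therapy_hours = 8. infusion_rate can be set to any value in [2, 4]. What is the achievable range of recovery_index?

108 to 118

Substituting into the clearance equation gives clearance = infusion_rate - 44.
Substituting into the recovery_index equation gives recovery_index = -5*infusion_rate + 128.
Linear in infusion_rate, so extremes are at the endpoints: infusion_rate = 2 gives recovery_index = 118; infusion_rate = 4 gives recovery_index = 108.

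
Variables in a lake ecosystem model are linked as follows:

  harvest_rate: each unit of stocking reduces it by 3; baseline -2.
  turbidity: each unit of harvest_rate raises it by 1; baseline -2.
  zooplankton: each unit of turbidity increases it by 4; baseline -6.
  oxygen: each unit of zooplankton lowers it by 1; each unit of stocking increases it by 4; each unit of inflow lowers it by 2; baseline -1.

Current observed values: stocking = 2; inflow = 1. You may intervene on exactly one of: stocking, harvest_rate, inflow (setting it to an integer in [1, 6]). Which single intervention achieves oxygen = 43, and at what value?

set inflow = 5

Intervening on stocking: oxygen = 16*stocking + 19. Reaching 43 requires stocking = 3/2, not an integer.
Intervening on harvest_rate: oxygen = -4*harvest_rate + 19. Reaching 43 requires harvest_rate = -6, outside [1, 6].
Intervening on inflow: with other inputs at their observed values, oxygen = -2*inflow + 53. Solving for 43 gives inflow = 5, within [1, 6].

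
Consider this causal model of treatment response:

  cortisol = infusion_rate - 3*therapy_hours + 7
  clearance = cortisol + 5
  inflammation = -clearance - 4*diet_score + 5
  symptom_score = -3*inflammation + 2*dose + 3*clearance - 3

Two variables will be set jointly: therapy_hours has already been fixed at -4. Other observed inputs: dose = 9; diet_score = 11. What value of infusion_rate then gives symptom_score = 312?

With therapy_hours held at -4:
Substituting into the cortisol equation gives cortisol = infusion_rate + 19.
This gives clearance = infusion_rate + 24.
So inflammation = -infusion_rate - 63.
Substituting into the symptom_score equation gives symptom_score = 6*infusion_rate + 276.
Solve 6*infusion_rate + 276 = 312: infusion_rate = (312 - 276) / 6 = 6.

infusion_rate = 6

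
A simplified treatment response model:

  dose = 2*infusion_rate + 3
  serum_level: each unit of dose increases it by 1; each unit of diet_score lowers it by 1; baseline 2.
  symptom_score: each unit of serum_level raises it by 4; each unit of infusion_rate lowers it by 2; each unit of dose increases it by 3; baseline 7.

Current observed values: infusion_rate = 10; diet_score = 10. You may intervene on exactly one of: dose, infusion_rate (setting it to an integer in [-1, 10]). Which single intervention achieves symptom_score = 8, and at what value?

Intervening on dose: symptom_score = 7*dose - 45. Reaching 8 requires dose = 53/7, not an integer.
Intervening on infusion_rate: with other inputs at their observed values, symptom_score = 12*infusion_rate - 4. Solving for 8 gives infusion_rate = 1, within [-1, 10].

set infusion_rate = 1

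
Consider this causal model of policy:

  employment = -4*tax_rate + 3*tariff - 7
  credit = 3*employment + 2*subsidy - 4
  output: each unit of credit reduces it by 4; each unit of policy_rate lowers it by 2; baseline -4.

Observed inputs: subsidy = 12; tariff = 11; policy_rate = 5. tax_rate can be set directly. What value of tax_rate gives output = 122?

Substituting into the employment equation gives employment = -4*tax_rate + 26.
Substituting into the credit equation gives credit = -12*tax_rate + 98.
Substituting into the output equation gives output = 48*tax_rate - 406.
Solve 48*tax_rate - 406 = 122: tax_rate = (122 + 406) / 48 = 11.

tax_rate = 11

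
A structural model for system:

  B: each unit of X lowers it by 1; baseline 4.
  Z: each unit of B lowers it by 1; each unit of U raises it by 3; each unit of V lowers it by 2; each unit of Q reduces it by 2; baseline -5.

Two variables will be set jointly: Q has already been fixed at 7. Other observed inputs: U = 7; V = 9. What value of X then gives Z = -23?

With Q held at 7:
Substituting into the Z equation gives Z = X - 20.
Solve X - 20 = -23: X = (-23 + 20) / 1 = -3.

X = -3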